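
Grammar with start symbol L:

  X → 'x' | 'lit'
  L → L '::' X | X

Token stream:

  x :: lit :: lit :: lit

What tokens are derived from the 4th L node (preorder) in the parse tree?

[L [L [L [L [X x]] :: [X lit]] :: [X lit]] :: [X lit]]

x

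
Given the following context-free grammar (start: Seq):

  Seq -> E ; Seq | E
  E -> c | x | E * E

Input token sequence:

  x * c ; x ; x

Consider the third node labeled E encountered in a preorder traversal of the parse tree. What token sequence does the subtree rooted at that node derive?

[Seq [E [E x] * [E c]] ; [Seq [E x] ; [Seq [E x]]]]

c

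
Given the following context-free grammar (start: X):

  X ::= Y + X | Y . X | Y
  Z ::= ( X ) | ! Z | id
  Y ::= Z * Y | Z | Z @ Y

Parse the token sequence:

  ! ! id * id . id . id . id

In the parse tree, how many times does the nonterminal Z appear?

[X [Y [Z ! [Z ! [Z id]]] * [Y [Z id]]] . [X [Y [Z id]] . [X [Y [Z id]] . [X [Y [Z id]]]]]]

7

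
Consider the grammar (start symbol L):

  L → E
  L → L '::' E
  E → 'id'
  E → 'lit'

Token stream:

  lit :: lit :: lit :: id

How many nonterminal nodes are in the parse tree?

[L [L [L [L [E lit]] :: [E lit]] :: [E lit]] :: [E id]]

8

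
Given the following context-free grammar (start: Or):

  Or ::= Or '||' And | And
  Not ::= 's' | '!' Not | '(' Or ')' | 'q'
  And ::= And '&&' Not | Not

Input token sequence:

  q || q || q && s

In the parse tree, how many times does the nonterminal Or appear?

[Or [Or [Or [And [Not q]]] || [And [Not q]]] || [And [And [Not q]] && [Not s]]]

3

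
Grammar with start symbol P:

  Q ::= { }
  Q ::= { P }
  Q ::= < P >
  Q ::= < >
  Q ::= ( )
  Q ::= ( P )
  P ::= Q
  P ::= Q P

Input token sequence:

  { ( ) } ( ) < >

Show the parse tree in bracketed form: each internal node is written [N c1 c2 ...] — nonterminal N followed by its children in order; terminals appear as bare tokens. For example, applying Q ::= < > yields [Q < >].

[P [Q { [P [Q ( )]] }] [P [Q ( )] [P [Q < >]]]]

P
Q P
{ P } P
{ Q } P
{ ( ) } P
{ ( ) } Q P
{ ( ) } ( ) P
{ ( ) } ( ) Q
{ ( ) } ( ) < >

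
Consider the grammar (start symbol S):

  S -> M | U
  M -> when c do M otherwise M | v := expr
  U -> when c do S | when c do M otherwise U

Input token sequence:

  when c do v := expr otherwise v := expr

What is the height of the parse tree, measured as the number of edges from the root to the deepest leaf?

[S [M when c do [M v := expr] otherwise [M v := expr]]]

3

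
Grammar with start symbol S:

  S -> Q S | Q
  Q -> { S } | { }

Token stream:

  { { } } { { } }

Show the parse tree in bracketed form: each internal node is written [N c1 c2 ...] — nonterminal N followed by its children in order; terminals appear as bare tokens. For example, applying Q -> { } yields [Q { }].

[S [Q { [S [Q { }]] }] [S [Q { [S [Q { }]] }]]]

S
Q S
{ S } S
{ Q } S
{ { } } S
{ { } } Q
{ { } } { S }
{ { } } { Q }
{ { } } { { } }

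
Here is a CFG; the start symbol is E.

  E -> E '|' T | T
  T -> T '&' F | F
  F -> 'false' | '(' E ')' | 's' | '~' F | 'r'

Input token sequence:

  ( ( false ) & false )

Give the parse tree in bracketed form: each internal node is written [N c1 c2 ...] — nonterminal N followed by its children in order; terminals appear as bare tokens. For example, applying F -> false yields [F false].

[E [T [F ( [E [T [T [F ( [E [T [F false]]] )]] & [F false]]] )]]]

E
T
F
( E )
( T )
( T & F )
( F & F )
( ( E ) & F )
( ( T ) & F )
( ( F ) & F )
( ( false ) & F )
( ( false ) & false )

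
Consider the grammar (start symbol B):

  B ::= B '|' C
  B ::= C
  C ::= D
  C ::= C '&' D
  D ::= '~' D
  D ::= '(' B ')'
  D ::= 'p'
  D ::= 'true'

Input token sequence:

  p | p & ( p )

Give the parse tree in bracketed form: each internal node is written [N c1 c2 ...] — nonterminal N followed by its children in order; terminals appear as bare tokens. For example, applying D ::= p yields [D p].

[B [B [C [D p]]] | [C [C [D p]] & [D ( [B [C [D p]]] )]]]

B
B | C
C | C
D | C
p | C
p | C & D
p | D & D
p | p & D
p | p & ( B )
p | p & ( C )
p | p & ( D )
p | p & ( p )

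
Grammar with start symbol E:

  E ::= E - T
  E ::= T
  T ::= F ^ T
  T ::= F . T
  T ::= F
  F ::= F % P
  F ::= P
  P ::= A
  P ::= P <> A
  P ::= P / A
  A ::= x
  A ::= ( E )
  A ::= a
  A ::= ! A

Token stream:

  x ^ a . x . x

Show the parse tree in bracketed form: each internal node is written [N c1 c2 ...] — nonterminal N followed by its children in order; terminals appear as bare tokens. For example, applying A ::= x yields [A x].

[E [T [F [P [A x]]] ^ [T [F [P [A a]]] . [T [F [P [A x]]] . [T [F [P [A x]]]]]]]]

E
T
F ^ T
P ^ T
A ^ T
x ^ T
x ^ F . T
x ^ P . T
x ^ A . T
x ^ a . T
x ^ a . F . T
x ^ a . P . T
x ^ a . A . T
x ^ a . x . T
x ^ a . x . F
x ^ a . x . P
x ^ a . x . A
x ^ a . x . x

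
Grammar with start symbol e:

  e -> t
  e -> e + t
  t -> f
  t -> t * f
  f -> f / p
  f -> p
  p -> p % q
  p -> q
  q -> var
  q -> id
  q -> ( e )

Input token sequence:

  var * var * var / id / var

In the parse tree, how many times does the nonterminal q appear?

5

[e [t [t [t [f [p [q var]]]] * [f [p [q var]]]] * [f [f [f [p [q var]]] / [p [q id]]] / [p [q var]]]]]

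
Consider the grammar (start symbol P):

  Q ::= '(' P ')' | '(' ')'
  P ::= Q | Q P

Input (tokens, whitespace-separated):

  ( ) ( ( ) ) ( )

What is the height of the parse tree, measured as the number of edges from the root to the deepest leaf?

[P [Q ( )] [P [Q ( [P [Q ( )]] )] [P [Q ( )]]]]

5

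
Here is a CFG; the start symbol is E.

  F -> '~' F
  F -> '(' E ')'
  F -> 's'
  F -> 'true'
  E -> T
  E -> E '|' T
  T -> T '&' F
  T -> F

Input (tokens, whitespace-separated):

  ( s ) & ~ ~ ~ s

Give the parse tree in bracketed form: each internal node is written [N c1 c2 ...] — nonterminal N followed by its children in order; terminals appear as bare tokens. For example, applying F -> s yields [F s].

E
T
T & F
F & F
( E ) & F
( T ) & F
( F ) & F
( s ) & F
( s ) & ~ F
( s ) & ~ ~ F
( s ) & ~ ~ ~ F
( s ) & ~ ~ ~ s

[E [T [T [F ( [E [T [F s]]] )]] & [F ~ [F ~ [F ~ [F s]]]]]]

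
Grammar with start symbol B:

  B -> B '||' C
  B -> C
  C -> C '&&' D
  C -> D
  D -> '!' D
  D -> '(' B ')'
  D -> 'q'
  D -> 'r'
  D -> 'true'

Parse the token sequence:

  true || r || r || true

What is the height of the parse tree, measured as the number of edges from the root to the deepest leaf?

[B [B [B [B [C [D true]]] || [C [D r]]] || [C [D r]]] || [C [D true]]]

6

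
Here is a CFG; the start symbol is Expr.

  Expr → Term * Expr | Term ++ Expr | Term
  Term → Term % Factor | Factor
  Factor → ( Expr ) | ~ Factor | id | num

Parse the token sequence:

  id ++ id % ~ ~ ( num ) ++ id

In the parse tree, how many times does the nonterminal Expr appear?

[Expr [Term [Factor id]] ++ [Expr [Term [Term [Factor id]] % [Factor ~ [Factor ~ [Factor ( [Expr [Term [Factor num]]] )]]]] ++ [Expr [Term [Factor id]]]]]

4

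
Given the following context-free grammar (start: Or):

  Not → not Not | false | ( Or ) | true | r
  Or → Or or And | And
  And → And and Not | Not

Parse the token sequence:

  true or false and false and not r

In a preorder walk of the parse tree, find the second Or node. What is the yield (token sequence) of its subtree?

true

[Or [Or [And [Not true]]] or [And [And [And [Not false]] and [Not false]] and [Not not [Not r]]]]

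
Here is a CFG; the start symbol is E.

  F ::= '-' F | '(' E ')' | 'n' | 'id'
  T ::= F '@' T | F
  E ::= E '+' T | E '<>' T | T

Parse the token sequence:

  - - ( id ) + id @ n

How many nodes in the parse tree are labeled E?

[E [E [T [F - [F - [F ( [E [T [F id]]] )]]]]] + [T [F id] @ [T [F n]]]]

3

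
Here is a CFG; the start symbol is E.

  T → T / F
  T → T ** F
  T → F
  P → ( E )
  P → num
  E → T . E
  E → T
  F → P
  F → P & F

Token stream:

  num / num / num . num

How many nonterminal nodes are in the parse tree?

[E [T [T [T [F [P num]]] / [F [P num]]] / [F [P num]]] . [E [T [F [P num]]]]]

14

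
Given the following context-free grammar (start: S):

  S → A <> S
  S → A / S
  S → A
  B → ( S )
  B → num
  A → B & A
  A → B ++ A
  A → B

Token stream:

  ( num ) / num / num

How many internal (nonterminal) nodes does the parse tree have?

[S [A [B ( [S [A [B num]]] )]] / [S [A [B num]] / [S [A [B num]]]]]

12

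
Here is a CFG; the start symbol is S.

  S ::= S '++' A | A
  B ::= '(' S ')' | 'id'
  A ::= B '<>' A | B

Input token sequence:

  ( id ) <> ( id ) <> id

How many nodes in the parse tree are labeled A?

5

[S [A [B ( [S [A [B id]]] )] <> [A [B ( [S [A [B id]]] )] <> [A [B id]]]]]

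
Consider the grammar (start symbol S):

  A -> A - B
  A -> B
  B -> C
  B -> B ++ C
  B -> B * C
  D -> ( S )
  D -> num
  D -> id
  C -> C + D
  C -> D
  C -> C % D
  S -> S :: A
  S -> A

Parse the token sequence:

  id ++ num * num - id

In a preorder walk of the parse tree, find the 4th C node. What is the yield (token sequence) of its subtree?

[S [A [A [B [B [B [C [D id]]] ++ [C [D num]]] * [C [D num]]]] - [B [C [D id]]]]]

id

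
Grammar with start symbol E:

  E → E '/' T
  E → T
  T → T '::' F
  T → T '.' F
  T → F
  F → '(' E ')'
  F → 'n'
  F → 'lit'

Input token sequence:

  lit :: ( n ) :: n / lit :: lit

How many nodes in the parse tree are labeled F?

[E [E [T [T [T [F lit]] :: [F ( [E [T [F n]]] )]] :: [F n]]] / [T [T [F lit]] :: [F lit]]]

6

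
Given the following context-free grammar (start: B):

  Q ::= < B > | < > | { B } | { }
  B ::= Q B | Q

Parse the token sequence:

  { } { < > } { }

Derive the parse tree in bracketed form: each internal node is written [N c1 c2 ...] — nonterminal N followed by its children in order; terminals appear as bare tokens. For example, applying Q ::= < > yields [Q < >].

[B [Q { }] [B [Q { [B [Q < >]] }] [B [Q { }]]]]

B
Q B
{ } B
{ } Q B
{ } { B } B
{ } { Q } B
{ } { < > } B
{ } { < > } Q
{ } { < > } { }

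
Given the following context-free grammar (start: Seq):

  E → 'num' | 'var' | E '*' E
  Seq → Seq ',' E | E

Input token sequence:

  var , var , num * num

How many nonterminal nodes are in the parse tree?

8

[Seq [Seq [Seq [E var]] , [E var]] , [E [E num] * [E num]]]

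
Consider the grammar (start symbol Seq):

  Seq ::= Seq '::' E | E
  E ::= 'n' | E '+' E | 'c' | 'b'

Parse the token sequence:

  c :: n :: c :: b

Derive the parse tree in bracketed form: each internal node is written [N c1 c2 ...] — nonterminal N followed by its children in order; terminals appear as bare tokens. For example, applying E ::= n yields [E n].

[Seq [Seq [Seq [Seq [E c]] :: [E n]] :: [E c]] :: [E b]]

Seq
Seq :: E
Seq :: E :: E
Seq :: E :: E :: E
E :: E :: E :: E
c :: E :: E :: E
c :: n :: E :: E
c :: n :: c :: E
c :: n :: c :: b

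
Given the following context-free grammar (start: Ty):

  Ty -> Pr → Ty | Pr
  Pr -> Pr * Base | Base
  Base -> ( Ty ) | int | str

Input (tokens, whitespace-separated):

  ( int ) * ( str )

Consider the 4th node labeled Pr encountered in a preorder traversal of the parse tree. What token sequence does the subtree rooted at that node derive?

str

[Ty [Pr [Pr [Base ( [Ty [Pr [Base int]]] )]] * [Base ( [Ty [Pr [Base str]]] )]]]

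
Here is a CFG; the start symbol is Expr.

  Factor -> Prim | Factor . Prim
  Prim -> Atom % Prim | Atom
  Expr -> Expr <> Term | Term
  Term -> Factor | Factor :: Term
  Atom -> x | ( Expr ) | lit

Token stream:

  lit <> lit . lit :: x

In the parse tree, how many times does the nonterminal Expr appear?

[Expr [Expr [Term [Factor [Prim [Atom lit]]]]] <> [Term [Factor [Factor [Prim [Atom lit]]] . [Prim [Atom lit]]] :: [Term [Factor [Prim [Atom x]]]]]]

2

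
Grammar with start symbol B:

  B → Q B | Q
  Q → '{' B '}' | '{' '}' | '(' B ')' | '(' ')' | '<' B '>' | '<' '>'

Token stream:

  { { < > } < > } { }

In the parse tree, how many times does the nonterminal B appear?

5

[B [Q { [B [Q { [B [Q < >]] }] [B [Q < >]]] }] [B [Q { }]]]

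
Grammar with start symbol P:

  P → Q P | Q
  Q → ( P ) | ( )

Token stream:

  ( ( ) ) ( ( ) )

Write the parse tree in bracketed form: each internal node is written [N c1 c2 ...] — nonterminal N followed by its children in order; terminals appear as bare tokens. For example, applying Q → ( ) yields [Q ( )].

[P [Q ( [P [Q ( )]] )] [P [Q ( [P [Q ( )]] )]]]

P
Q P
( P ) P
( Q ) P
( ( ) ) P
( ( ) ) Q
( ( ) ) ( P )
( ( ) ) ( Q )
( ( ) ) ( ( ) )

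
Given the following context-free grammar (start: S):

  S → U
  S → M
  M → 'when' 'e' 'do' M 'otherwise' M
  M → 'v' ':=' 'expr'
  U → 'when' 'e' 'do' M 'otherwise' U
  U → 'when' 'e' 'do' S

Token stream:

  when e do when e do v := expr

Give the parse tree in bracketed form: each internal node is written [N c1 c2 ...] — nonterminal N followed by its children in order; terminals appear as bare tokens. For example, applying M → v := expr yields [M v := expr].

S
U
when e do S
when e do U
when e do when e do S
when e do when e do M
when e do when e do v := expr

[S [U when e do [S [U when e do [S [M v := expr]]]]]]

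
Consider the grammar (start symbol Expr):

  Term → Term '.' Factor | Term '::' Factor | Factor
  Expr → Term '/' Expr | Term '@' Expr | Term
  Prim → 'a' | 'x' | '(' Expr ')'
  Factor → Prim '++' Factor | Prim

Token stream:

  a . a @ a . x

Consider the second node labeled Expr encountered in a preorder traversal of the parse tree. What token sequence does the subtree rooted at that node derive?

a . x

[Expr [Term [Term [Factor [Prim a]]] . [Factor [Prim a]]] @ [Expr [Term [Term [Factor [Prim a]]] . [Factor [Prim x]]]]]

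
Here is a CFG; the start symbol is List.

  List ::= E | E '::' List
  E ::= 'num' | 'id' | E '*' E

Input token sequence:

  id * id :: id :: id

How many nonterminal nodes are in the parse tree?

8

[List [E [E id] * [E id]] :: [List [E id] :: [List [E id]]]]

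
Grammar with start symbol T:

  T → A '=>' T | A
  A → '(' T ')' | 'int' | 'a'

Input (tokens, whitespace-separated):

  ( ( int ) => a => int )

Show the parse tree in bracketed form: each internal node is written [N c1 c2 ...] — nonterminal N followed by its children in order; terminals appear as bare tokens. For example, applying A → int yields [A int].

T
A
( T )
( A => T )
( ( T ) => T )
( ( A ) => T )
( ( int ) => T )
( ( int ) => A => T )
( ( int ) => a => T )
( ( int ) => a => A )
( ( int ) => a => int )

[T [A ( [T [A ( [T [A int]] )] => [T [A a] => [T [A int]]]] )]]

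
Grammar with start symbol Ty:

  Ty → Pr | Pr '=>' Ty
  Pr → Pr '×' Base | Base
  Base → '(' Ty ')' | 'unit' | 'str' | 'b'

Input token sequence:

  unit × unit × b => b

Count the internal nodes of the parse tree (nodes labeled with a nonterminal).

10

[Ty [Pr [Pr [Pr [Base unit]] × [Base unit]] × [Base b]] => [Ty [Pr [Base b]]]]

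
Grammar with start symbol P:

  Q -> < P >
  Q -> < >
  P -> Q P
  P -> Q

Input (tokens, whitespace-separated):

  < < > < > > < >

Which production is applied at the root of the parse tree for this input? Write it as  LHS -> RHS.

P -> Q P

[P [Q < [P [Q < >] [P [Q < >]]] >] [P [Q < >]]]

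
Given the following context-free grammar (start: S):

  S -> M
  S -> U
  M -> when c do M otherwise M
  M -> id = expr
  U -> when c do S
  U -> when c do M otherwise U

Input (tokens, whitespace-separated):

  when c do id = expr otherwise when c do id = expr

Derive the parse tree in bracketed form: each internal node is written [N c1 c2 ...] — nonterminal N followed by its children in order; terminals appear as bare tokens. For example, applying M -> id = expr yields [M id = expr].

S
U
when c do M otherwise U
when c do id = expr otherwise U
when c do id = expr otherwise when c do S
when c do id = expr otherwise when c do M
when c do id = expr otherwise when c do id = expr

[S [U when c do [M id = expr] otherwise [U when c do [S [M id = expr]]]]]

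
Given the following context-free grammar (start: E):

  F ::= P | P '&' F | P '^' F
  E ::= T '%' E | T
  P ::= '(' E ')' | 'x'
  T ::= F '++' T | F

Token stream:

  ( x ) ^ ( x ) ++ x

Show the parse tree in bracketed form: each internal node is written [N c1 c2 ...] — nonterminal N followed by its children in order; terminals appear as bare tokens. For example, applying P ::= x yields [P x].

[E [T [F [P ( [E [T [F [P x]]]] )] ^ [F [P ( [E [T [F [P x]]]] )]]] ++ [T [F [P x]]]]]

E
T
F ++ T
P ^ F ++ T
( E ) ^ F ++ T
( T ) ^ F ++ T
( F ) ^ F ++ T
( P ) ^ F ++ T
( x ) ^ F ++ T
( x ) ^ P ++ T
( x ) ^ ( E ) ++ T
( x ) ^ ( T ) ++ T
( x ) ^ ( F ) ++ T
( x ) ^ ( P ) ++ T
( x ) ^ ( x ) ++ T
( x ) ^ ( x ) ++ F
( x ) ^ ( x ) ++ P
( x ) ^ ( x ) ++ x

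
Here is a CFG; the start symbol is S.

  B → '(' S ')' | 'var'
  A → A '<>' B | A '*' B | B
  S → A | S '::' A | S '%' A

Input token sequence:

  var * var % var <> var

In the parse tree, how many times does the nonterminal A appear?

[S [S [A [A [B var]] * [B var]]] % [A [A [B var]] <> [B var]]]

4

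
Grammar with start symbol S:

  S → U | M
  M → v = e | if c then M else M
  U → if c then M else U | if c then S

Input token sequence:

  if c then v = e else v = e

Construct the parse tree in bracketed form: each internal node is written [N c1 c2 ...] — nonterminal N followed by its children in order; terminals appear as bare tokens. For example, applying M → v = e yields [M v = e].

S
M
if c then M else M
if c then v = e else M
if c then v = e else v = e

[S [M if c then [M v = e] else [M v = e]]]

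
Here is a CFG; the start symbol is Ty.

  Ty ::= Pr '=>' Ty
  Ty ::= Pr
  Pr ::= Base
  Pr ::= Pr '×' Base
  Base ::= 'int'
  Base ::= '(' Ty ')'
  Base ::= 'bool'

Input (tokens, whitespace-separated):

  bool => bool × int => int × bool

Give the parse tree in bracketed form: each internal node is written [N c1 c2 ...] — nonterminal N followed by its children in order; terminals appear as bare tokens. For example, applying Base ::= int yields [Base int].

[Ty [Pr [Base bool]] => [Ty [Pr [Pr [Base bool]] × [Base int]] => [Ty [Pr [Pr [Base int]] × [Base bool]]]]]

Ty
Pr => Ty
Base => Ty
bool => Ty
bool => Pr => Ty
bool => Pr × Base => Ty
bool => Base × Base => Ty
bool => bool × Base => Ty
bool => bool × int => Ty
bool => bool × int => Pr
bool => bool × int => Pr × Base
bool => bool × int => Base × Base
bool => bool × int => int × Base
bool => bool × int => int × bool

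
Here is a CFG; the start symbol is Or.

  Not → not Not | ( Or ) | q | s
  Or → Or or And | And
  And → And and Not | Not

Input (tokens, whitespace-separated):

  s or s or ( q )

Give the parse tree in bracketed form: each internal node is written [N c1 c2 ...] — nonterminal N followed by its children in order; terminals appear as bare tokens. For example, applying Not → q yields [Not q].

[Or [Or [Or [And [Not s]]] or [And [Not s]]] or [And [Not ( [Or [And [Not q]]] )]]]

Or
Or or And
Or or And or And
And or And or And
Not or And or And
s or And or And
s or Not or And
s or s or And
s or s or Not
s or s or ( Or )
s or s or ( And )
s or s or ( Not )
s or s or ( q )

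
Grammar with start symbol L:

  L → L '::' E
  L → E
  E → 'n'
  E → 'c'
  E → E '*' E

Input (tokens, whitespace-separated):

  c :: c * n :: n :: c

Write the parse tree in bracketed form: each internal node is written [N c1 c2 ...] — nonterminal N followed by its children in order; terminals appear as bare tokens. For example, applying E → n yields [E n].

[L [L [L [L [E c]] :: [E [E c] * [E n]]] :: [E n]] :: [E c]]

L
L :: E
L :: E :: E
L :: E :: E :: E
E :: E :: E :: E
c :: E :: E :: E
c :: E * E :: E :: E
c :: c * E :: E :: E
c :: c * n :: E :: E
c :: c * n :: n :: E
c :: c * n :: n :: c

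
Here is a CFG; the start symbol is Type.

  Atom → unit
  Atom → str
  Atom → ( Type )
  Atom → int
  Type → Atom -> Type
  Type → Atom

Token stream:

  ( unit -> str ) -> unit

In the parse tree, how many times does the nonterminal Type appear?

[Type [Atom ( [Type [Atom unit] -> [Type [Atom str]]] )] -> [Type [Atom unit]]]

4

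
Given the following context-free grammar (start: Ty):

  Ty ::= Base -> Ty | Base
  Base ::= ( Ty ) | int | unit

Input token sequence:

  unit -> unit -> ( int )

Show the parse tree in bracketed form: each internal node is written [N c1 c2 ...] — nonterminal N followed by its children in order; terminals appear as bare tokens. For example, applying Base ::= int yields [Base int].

Ty
Base -> Ty
unit -> Ty
unit -> Base -> Ty
unit -> unit -> Ty
unit -> unit -> Base
unit -> unit -> ( Ty )
unit -> unit -> ( Base )
unit -> unit -> ( int )

[Ty [Base unit] -> [Ty [Base unit] -> [Ty [Base ( [Ty [Base int]] )]]]]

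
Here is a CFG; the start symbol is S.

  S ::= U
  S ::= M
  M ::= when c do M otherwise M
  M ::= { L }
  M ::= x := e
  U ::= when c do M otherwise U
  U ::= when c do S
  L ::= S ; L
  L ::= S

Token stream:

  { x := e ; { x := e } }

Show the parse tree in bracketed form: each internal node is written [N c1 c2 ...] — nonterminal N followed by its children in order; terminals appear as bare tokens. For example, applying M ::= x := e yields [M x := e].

S
M
{ L }
{ S ; L }
{ M ; L }
{ x := e ; L }
{ x := e ; S }
{ x := e ; M }
{ x := e ; { L } }
{ x := e ; { S } }
{ x := e ; { M } }
{ x := e ; { x := e } }

[S [M { [L [S [M x := e]] ; [L [S [M { [L [S [M x := e]]] }]]]] }]]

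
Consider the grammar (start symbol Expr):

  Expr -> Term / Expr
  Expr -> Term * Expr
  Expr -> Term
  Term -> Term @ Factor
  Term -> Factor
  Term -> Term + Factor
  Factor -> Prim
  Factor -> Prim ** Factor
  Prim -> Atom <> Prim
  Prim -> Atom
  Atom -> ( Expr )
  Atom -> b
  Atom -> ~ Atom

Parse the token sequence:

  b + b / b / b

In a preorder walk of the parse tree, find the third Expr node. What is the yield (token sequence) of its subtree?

[Expr [Term [Term [Factor [Prim [Atom b]]]] + [Factor [Prim [Atom b]]]] / [Expr [Term [Factor [Prim [Atom b]]]] / [Expr [Term [Factor [Prim [Atom b]]]]]]]

b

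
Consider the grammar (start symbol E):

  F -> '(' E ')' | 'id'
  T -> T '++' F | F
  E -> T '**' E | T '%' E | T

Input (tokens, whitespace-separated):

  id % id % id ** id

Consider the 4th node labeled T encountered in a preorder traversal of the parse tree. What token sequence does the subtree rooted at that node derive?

[E [T [F id]] % [E [T [F id]] % [E [T [F id]] ** [E [T [F id]]]]]]

id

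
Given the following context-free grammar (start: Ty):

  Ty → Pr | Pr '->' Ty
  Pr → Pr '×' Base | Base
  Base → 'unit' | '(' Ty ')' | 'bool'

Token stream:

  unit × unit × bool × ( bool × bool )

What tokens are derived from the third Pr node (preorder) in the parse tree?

[Ty [Pr [Pr [Pr [Pr [Base unit]] × [Base unit]] × [Base bool]] × [Base ( [Ty [Pr [Pr [Base bool]] × [Base bool]]] )]]]

unit × unit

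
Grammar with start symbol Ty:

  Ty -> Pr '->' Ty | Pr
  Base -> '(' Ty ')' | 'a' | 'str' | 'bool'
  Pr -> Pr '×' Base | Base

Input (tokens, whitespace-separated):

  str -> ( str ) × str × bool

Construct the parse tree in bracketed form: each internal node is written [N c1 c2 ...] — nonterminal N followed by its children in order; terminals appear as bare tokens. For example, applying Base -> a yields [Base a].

[Ty [Pr [Base str]] -> [Ty [Pr [Pr [Pr [Base ( [Ty [Pr [Base str]]] )]] × [Base str]] × [Base bool]]]]

Ty
Pr -> Ty
Base -> Ty
str -> Ty
str -> Pr
str -> Pr × Base
str -> Pr × Base × Base
str -> Base × Base × Base
str -> ( Ty ) × Base × Base
str -> ( Pr ) × Base × Base
str -> ( Base ) × Base × Base
str -> ( str ) × Base × Base
str -> ( str ) × str × Base
str -> ( str ) × str × bool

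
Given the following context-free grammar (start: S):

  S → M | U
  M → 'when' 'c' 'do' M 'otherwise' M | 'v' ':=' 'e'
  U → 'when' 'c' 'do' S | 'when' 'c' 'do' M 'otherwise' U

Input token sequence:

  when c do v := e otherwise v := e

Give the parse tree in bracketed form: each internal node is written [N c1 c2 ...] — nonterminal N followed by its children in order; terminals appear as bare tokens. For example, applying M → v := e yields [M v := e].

[S [M when c do [M v := e] otherwise [M v := e]]]

S
M
when c do M otherwise M
when c do v := e otherwise M
when c do v := e otherwise v := e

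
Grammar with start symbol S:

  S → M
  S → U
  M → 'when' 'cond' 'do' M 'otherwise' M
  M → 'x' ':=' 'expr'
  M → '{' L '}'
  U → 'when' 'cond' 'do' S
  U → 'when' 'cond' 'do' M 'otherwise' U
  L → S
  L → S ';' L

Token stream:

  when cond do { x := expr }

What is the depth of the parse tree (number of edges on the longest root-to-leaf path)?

7

[S [U when cond do [S [M { [L [S [M x := expr]]] }]]]]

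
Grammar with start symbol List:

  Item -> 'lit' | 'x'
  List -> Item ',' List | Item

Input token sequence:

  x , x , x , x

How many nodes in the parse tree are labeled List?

[List [Item x] , [List [Item x] , [List [Item x] , [List [Item x]]]]]

4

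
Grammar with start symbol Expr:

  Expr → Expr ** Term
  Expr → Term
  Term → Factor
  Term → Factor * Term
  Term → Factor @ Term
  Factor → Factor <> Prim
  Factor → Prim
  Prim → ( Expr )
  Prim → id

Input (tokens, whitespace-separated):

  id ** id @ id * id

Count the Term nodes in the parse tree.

[Expr [Expr [Term [Factor [Prim id]]]] ** [Term [Factor [Prim id]] @ [Term [Factor [Prim id]] * [Term [Factor [Prim id]]]]]]

4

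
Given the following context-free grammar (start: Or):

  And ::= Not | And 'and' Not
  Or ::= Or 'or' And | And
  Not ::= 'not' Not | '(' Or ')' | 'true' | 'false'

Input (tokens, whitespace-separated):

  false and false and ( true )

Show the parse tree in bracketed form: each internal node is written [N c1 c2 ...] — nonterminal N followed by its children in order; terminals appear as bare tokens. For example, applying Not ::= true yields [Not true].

[Or [And [And [And [Not false]] and [Not false]] and [Not ( [Or [And [Not true]]] )]]]

Or
And
And and Not
And and Not and Not
Not and Not and Not
false and Not and Not
false and false and Not
false and false and ( Or )
false and false and ( And )
false and false and ( Not )
false and false and ( true )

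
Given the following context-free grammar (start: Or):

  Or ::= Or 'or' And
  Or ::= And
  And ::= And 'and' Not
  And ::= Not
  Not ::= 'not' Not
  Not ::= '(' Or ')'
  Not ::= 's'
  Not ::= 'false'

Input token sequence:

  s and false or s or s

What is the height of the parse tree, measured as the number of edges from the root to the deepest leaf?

[Or [Or [Or [And [And [Not s]] and [Not false]]] or [And [Not s]]] or [And [Not s]]]

6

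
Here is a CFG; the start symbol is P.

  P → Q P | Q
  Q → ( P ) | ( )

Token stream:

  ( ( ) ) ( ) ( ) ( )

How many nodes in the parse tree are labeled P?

[P [Q ( [P [Q ( )]] )] [P [Q ( )] [P [Q ( )] [P [Q ( )]]]]]

5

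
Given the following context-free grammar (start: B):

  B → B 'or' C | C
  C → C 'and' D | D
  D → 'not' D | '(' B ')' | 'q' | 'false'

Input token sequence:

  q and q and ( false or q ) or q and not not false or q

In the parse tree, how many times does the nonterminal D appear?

[B [B [B [C [C [C [D q]] and [D q]] and [D ( [B [B [C [D false]]] or [C [D q]]] )]]] or [C [C [D q]] and [D not [D not [D false]]]]] or [C [D q]]]

10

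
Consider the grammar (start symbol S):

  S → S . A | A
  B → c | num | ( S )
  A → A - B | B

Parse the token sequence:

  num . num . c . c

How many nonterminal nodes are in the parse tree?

[S [S [S [S [A [B num]]] . [A [B num]]] . [A [B c]]] . [A [B c]]]

12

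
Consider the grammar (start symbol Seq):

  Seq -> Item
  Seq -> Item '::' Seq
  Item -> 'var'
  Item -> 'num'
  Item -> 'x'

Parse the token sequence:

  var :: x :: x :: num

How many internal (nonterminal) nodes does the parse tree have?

8

[Seq [Item var] :: [Seq [Item x] :: [Seq [Item x] :: [Seq [Item num]]]]]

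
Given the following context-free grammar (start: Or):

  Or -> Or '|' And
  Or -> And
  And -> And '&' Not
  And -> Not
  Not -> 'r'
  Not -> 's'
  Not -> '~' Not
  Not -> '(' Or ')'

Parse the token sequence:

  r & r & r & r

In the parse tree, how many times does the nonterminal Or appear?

[Or [And [And [And [And [Not r]] & [Not r]] & [Not r]] & [Not r]]]

1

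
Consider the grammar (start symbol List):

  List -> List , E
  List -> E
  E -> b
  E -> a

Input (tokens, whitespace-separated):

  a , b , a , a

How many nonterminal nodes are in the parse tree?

8

[List [List [List [List [E a]] , [E b]] , [E a]] , [E a]]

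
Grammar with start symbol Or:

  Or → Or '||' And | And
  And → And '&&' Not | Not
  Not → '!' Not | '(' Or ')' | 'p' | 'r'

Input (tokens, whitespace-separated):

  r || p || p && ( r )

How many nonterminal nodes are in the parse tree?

[Or [Or [Or [And [Not r]]] || [And [Not p]]] || [And [And [Not p]] && [Not ( [Or [And [Not r]]] )]]]

14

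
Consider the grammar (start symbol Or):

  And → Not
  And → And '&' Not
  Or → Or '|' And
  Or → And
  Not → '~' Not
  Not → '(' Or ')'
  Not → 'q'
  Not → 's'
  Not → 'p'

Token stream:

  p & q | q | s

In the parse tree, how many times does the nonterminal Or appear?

[Or [Or [Or [And [And [Not p]] & [Not q]]] | [And [Not q]]] | [And [Not s]]]

3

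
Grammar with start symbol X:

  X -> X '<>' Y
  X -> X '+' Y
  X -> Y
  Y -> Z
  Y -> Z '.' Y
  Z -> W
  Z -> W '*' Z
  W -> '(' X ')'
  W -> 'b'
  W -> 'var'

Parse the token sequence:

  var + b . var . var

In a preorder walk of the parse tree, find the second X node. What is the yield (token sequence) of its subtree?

[X [X [Y [Z [W var]]]] + [Y [Z [W b]] . [Y [Z [W var]] . [Y [Z [W var]]]]]]

var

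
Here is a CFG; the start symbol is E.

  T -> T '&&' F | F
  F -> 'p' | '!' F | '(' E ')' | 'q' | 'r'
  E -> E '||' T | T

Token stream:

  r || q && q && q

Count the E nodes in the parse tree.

[E [E [T [F r]]] || [T [T [T [F q]] && [F q]] && [F q]]]

2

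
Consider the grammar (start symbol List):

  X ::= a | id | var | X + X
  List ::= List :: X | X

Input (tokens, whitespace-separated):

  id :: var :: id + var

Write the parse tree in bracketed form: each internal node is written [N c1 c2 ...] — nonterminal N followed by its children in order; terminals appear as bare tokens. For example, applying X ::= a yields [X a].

List
List :: X
List :: X :: X
X :: X :: X
id :: X :: X
id :: var :: X
id :: var :: X + X
id :: var :: id + X
id :: var :: id + var

[List [List [List [X id]] :: [X var]] :: [X [X id] + [X var]]]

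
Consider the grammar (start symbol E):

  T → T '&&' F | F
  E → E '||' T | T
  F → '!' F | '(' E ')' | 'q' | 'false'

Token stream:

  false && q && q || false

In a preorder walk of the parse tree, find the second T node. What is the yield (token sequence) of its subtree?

false && q

[E [E [T [T [T [F false]] && [F q]] && [F q]]] || [T [F false]]]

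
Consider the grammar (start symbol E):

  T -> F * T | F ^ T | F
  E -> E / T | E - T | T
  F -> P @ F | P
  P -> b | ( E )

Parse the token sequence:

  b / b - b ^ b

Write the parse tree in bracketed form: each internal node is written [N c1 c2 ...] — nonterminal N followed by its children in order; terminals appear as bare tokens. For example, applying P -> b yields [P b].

[E [E [E [T [F [P b]]]] / [T [F [P b]]]] - [T [F [P b]] ^ [T [F [P b]]]]]

E
E - T
E / T - T
T / T - T
F / T - T
P / T - T
b / T - T
b / F - T
b / P - T
b / b - T
b / b - F ^ T
b / b - P ^ T
b / b - b ^ T
b / b - b ^ F
b / b - b ^ P
b / b - b ^ b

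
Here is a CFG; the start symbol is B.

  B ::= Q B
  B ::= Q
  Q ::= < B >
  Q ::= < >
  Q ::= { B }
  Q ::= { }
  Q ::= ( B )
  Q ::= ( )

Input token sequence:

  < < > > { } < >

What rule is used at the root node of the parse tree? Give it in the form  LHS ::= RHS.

[B [Q < [B [Q < >]] >] [B [Q { }] [B [Q < >]]]]

B ::= Q B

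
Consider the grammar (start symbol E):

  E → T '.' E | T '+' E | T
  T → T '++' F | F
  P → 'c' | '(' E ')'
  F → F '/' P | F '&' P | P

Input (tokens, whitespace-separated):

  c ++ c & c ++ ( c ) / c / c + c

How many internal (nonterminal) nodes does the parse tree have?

[E [T [T [T [F [P c]]] ++ [F [F [P c]] & [P c]]] ++ [F [F [F [P ( [E [T [F [P c]]]] )]] / [P c]] / [P c]]] + [E [T [F [P c]]]]]

24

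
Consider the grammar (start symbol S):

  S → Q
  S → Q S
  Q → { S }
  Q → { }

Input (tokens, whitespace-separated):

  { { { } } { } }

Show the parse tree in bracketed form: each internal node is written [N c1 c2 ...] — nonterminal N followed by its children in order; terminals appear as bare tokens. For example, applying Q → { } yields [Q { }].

[S [Q { [S [Q { [S [Q { }]] }] [S [Q { }]]] }]]

S
Q
{ S }
{ Q S }
{ { S } S }
{ { Q } S }
{ { { } } S }
{ { { } } Q }
{ { { } } { } }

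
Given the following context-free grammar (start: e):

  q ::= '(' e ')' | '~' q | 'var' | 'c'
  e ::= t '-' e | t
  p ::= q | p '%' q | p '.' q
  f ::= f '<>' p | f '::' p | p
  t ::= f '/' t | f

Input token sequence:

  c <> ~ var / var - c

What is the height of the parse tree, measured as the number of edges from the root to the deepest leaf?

6

[e [t [f [f [p [q c]]] <> [p [q ~ [q var]]]] / [t [f [p [q var]]]]] - [e [t [f [p [q c]]]]]]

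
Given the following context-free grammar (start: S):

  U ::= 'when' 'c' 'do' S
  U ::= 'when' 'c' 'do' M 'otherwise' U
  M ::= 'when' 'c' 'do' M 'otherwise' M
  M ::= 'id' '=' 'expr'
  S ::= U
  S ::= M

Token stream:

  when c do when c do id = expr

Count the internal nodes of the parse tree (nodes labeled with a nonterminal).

[S [U when c do [S [U when c do [S [M id = expr]]]]]]

6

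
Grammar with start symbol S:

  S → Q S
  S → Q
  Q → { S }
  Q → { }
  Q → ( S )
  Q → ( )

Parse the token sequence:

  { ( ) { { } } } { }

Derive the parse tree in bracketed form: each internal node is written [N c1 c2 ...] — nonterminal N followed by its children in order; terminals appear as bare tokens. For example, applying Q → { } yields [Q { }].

S
Q S
{ S } S
{ Q S } S
{ ( ) S } S
{ ( ) Q } S
{ ( ) { S } } S
{ ( ) { Q } } S
{ ( ) { { } } } S
{ ( ) { { } } } Q
{ ( ) { { } } } { }

[S [Q { [S [Q ( )] [S [Q { [S [Q { }]] }]]] }] [S [Q { }]]]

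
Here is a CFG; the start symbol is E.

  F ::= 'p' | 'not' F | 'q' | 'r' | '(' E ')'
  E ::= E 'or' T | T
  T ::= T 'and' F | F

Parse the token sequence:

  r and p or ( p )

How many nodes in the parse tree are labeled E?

3

[E [E [T [T [F r]] and [F p]]] or [T [F ( [E [T [F p]]] )]]]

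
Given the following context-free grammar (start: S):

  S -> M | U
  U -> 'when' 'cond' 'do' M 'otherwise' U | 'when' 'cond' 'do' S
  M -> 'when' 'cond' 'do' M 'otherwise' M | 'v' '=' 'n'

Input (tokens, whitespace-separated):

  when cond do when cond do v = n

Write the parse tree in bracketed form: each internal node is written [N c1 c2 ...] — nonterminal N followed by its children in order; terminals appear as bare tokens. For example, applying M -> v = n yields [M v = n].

[S [U when cond do [S [U when cond do [S [M v = n]]]]]]

S
U
when cond do S
when cond do U
when cond do when cond do S
when cond do when cond do M
when cond do when cond do v = n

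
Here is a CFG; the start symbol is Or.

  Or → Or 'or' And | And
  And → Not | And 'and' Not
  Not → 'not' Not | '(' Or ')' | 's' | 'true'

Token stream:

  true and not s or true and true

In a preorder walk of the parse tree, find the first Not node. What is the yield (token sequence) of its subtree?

[Or [Or [And [And [Not true]] and [Not not [Not s]]]] or [And [And [Not true]] and [Not true]]]

true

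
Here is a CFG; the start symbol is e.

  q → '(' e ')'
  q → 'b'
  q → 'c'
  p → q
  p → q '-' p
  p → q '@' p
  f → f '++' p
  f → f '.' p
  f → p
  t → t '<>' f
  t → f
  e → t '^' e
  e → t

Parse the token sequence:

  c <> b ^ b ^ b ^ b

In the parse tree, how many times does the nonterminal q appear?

5

[e [t [t [f [p [q c]]]] <> [f [p [q b]]]] ^ [e [t [f [p [q b]]]] ^ [e [t [f [p [q b]]]] ^ [e [t [f [p [q b]]]]]]]]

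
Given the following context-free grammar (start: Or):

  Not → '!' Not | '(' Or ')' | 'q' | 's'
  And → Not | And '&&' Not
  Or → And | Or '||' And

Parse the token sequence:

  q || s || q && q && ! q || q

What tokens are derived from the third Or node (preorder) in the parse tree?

q || s

[Or [Or [Or [Or [And [Not q]]] || [And [Not s]]] || [And [And [And [Not q]] && [Not q]] && [Not ! [Not q]]]] || [And [Not q]]]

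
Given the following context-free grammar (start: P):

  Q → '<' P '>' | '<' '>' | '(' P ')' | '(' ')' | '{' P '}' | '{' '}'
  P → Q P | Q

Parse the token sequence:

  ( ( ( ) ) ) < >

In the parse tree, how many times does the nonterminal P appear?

[P [Q ( [P [Q ( [P [Q ( )]] )]] )] [P [Q < >]]]

4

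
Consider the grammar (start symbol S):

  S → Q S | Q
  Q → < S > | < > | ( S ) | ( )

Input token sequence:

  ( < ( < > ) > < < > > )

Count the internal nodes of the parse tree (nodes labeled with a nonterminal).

12

[S [Q ( [S [Q < [S [Q ( [S [Q < >]] )]] >] [S [Q < [S [Q < >]] >]]] )]]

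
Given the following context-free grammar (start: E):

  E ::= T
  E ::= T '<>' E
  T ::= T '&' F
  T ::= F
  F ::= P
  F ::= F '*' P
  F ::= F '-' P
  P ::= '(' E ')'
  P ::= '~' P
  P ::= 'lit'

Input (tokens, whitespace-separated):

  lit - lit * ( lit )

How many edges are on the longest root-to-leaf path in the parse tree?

8

[E [T [F [F [F [P lit]] - [P lit]] * [P ( [E [T [F [P lit]]]] )]]]]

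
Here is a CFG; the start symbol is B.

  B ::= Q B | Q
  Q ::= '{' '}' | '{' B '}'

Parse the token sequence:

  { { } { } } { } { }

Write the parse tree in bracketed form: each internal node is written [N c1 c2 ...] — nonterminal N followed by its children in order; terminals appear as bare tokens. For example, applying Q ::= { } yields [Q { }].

B
Q B
{ B } B
{ Q B } B
{ { } B } B
{ { } Q } B
{ { } { } } B
{ { } { } } Q B
{ { } { } } { } B
{ { } { } } { } Q
{ { } { } } { } { }

[B [Q { [B [Q { }] [B [Q { }]]] }] [B [Q { }] [B [Q { }]]]]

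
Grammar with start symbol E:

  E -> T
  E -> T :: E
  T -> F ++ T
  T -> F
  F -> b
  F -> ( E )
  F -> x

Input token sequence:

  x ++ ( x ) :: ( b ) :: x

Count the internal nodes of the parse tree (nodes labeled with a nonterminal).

17

[E [T [F x] ++ [T [F ( [E [T [F x]]] )]]] :: [E [T [F ( [E [T [F b]]] )]] :: [E [T [F x]]]]]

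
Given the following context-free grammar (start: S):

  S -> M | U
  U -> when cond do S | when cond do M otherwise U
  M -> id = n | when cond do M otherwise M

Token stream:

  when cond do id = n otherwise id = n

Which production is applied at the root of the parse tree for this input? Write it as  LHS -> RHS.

[S [M when cond do [M id = n] otherwise [M id = n]]]

S -> M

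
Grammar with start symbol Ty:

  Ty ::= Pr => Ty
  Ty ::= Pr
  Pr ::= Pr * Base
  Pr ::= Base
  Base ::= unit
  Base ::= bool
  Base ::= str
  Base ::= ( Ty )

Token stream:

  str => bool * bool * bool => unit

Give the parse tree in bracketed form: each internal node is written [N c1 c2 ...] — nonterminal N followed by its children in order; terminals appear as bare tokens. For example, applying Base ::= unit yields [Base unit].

Ty
Pr => Ty
Base => Ty
str => Ty
str => Pr => Ty
str => Pr * Base => Ty
str => Pr * Base * Base => Ty
str => Base * Base * Base => Ty
str => bool * Base * Base => Ty
str => bool * bool * Base => Ty
str => bool * bool * bool => Ty
str => bool * bool * bool => Pr
str => bool * bool * bool => Base
str => bool * bool * bool => unit

[Ty [Pr [Base str]] => [Ty [Pr [Pr [Pr [Base bool]] * [Base bool]] * [Base bool]] => [Ty [Pr [Base unit]]]]]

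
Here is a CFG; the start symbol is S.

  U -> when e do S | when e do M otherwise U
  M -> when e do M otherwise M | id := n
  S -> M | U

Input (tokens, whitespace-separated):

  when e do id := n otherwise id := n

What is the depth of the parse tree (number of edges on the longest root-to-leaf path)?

[S [M when e do [M id := n] otherwise [M id := n]]]

3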